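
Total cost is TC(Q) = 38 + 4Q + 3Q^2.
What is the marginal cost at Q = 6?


MC = dTC/dQ = 4 + 2*3*Q
At Q = 6:
MC = 4 + 6*6
MC = 4 + 36 = 40

40


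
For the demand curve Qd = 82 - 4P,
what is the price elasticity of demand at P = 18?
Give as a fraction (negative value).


dQ/dP = -4
At P = 18: Q = 82 - 4*18 = 10
E = (dQ/dP)(P/Q) = (-4)(18/10) = -36/5

-36/5


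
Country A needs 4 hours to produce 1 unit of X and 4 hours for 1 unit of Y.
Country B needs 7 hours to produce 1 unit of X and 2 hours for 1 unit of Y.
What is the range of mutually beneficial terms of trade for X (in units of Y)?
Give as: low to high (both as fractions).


Opportunity cost of X for Country A = hours_X / hours_Y = 4/4 = 1 units of Y
Opportunity cost of X for Country B = hours_X / hours_Y = 7/2 = 7/2 units of Y
Terms of trade must be between the two opportunity costs.
Range: 1 to 7/2

1 to 7/2


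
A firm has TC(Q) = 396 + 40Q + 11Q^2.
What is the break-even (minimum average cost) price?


AC(Q) = 396/Q + 40 + 11Q
To minimize: dAC/dQ = -396/Q^2 + 11 = 0
Q^2 = 396/11 = 36
Q* = 6
Min AC = 396/6 + 40 + 11*6
Min AC = 66 + 40 + 66 = 172

172


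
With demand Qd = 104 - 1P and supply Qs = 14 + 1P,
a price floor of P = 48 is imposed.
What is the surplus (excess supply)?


At P = 48:
Qd = 104 - 1*48 = 56
Qs = 14 + 1*48 = 62
Surplus = Qs - Qd = 62 - 56 = 6

6


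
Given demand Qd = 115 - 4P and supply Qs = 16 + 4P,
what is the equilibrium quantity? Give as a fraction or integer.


First find equilibrium price:
115 - 4P = 16 + 4P
P* = 99/8 = 99/8
Then substitute into demand:
Q* = 115 - 4 * 99/8 = 131/2

131/2


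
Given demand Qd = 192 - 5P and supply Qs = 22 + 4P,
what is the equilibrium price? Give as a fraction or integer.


At equilibrium, Qd = Qs.
192 - 5P = 22 + 4P
192 - 22 = 5P + 4P
170 = 9P
P* = 170/9 = 170/9

170/9


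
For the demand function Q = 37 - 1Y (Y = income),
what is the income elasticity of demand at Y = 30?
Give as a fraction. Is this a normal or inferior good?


dQ/dY = -1
At Y = 30: Q = 37 - 1*30 = 7
Ey = (dQ/dY)(Y/Q) = -1 * 30 / 7 = -30/7
Since Ey < 0, this is a inferior good.

-30/7 (inferior good)


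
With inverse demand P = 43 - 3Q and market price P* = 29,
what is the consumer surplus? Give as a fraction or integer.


Maximum willingness to pay (at Q=0): P_max = 43
Quantity demanded at P* = 29:
Q* = (43 - 29)/3 = 14/3
CS = (1/2) * Q* * (P_max - P*)
CS = (1/2) * 14/3 * (43 - 29)
CS = (1/2) * 14/3 * 14 = 98/3

98/3


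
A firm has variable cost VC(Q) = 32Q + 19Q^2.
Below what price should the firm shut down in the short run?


AVC(Q) = VC(Q)/Q = 32 + 19Q
AVC is increasing in Q, so minimum AVC is at Q -> 0+.
Min AVC = 32
The firm should shut down if P < 32.

32


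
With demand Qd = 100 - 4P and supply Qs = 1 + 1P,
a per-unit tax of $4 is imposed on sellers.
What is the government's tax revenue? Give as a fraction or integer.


With tax on sellers, new supply: Qs' = 1 + 1(P - 4)
= 1P - 3
New equilibrium quantity:
Q_new = 88/5
Tax revenue = tax * Q_new = 4 * 88/5 = 352/5

352/5


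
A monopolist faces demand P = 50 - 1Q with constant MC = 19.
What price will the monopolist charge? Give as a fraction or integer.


MR = 50 - 2Q
Set MR = MC: 50 - 2Q = 19
Q* = 31/2
Substitute into demand:
P* = 50 - 1*31/2 = 69/2

69/2


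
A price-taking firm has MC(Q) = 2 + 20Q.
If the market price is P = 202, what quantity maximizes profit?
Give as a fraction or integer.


In perfect competition, profit is maximized where P = MC.
202 = 2 + 20Q
200 = 20Q
Q* = 200/20 = 10

10


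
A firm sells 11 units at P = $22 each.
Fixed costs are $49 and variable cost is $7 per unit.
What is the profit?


Total Revenue = P * Q = 22 * 11 = $242
Total Cost = FC + VC*Q = 49 + 7*11 = $126
Profit = TR - TC = 242 - 126 = $116

$116


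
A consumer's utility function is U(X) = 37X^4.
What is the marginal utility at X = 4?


MU = dU/dX = 37*4*X^(4-1)
MU = 148*X^3
At X = 4:
MU = 148 * 4^3
MU = 148 * 64 = 9472

9472


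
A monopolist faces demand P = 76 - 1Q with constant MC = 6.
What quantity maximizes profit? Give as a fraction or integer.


TR = P*Q = (76 - 1Q)Q = 76Q - 1Q^2
MR = dTR/dQ = 76 - 2Q
Set MR = MC:
76 - 2Q = 6
70 = 2Q
Q* = 70/2 = 35

35


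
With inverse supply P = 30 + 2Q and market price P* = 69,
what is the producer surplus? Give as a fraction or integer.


Minimum supply price (at Q=0): P_min = 30
Quantity supplied at P* = 69:
Q* = (69 - 30)/2 = 39/2
PS = (1/2) * Q* * (P* - P_min)
PS = (1/2) * 39/2 * (69 - 30)
PS = (1/2) * 39/2 * 39 = 1521/4

1521/4


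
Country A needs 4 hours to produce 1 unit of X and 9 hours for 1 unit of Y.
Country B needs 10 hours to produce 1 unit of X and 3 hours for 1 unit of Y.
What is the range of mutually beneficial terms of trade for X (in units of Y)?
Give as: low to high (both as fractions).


Opportunity cost of X for Country A = hours_X / hours_Y = 4/9 = 4/9 units of Y
Opportunity cost of X for Country B = hours_X / hours_Y = 10/3 = 10/3 units of Y
Terms of trade must be between the two opportunity costs.
Range: 4/9 to 10/3

4/9 to 10/3


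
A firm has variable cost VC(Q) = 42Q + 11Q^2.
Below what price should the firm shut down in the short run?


AVC(Q) = VC(Q)/Q = 42 + 11Q
AVC is increasing in Q, so minimum AVC is at Q -> 0+.
Min AVC = 42
The firm should shut down if P < 42.

42


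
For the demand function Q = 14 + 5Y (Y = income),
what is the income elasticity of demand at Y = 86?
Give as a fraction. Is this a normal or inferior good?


dQ/dY = 5
At Y = 86: Q = 14 + 5*86 = 444
Ey = (dQ/dY)(Y/Q) = 5 * 86 / 444 = 215/222
Since Ey > 0, this is a normal good.

215/222 (normal good)


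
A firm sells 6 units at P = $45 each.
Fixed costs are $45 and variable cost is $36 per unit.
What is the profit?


Total Revenue = P * Q = 45 * 6 = $270
Total Cost = FC + VC*Q = 45 + 36*6 = $261
Profit = TR - TC = 270 - 261 = $9

$9


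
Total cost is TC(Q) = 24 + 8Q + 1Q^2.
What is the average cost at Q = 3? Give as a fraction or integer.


TC(3) = 24 + 8*3 + 1*3^2
TC(3) = 24 + 24 + 9 = 57
AC = TC/Q = 57/3 = 19

19


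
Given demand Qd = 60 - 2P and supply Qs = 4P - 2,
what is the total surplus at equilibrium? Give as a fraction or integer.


Find equilibrium: 60 - 2P = 4P - 2
60 + 2 = 6P
P* = 62/6 = 31/3
Q* = 4*31/3 - 2 = 118/3
Inverse demand: P = 30 - Q/2, so P_max = 30
Inverse supply: P = 1/2 + Q/4, so P_min = 1/2
CS = (1/2) * 118/3 * (30 - 31/3) = 3481/9
PS = (1/2) * 118/3 * (31/3 - 1/2) = 3481/18
TS = CS + PS = 3481/9 + 3481/18 = 3481/6

3481/6


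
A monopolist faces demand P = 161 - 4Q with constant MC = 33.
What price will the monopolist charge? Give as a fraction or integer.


MR = 161 - 8Q
Set MR = MC: 161 - 8Q = 33
Q* = 16
Substitute into demand:
P* = 161 - 4*16 = 97

97


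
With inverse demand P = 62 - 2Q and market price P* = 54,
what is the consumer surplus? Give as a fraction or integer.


Maximum willingness to pay (at Q=0): P_max = 62
Quantity demanded at P* = 54:
Q* = (62 - 54)/2 = 4
CS = (1/2) * Q* * (P_max - P*)
CS = (1/2) * 4 * (62 - 54)
CS = (1/2) * 4 * 8 = 16

16


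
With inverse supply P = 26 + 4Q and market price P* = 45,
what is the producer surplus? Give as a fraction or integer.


Minimum supply price (at Q=0): P_min = 26
Quantity supplied at P* = 45:
Q* = (45 - 26)/4 = 19/4
PS = (1/2) * Q* * (P* - P_min)
PS = (1/2) * 19/4 * (45 - 26)
PS = (1/2) * 19/4 * 19 = 361/8

361/8


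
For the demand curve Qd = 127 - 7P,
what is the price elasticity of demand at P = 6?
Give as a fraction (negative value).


dQ/dP = -7
At P = 6: Q = 127 - 7*6 = 85
E = (dQ/dP)(P/Q) = (-7)(6/85) = -42/85

-42/85


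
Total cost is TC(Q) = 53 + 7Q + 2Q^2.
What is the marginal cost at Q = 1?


MC = dTC/dQ = 7 + 2*2*Q
At Q = 1:
MC = 7 + 4*1
MC = 7 + 4 = 11

11


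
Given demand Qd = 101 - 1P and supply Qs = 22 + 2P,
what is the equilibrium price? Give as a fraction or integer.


At equilibrium, Qd = Qs.
101 - 1P = 22 + 2P
101 - 22 = 1P + 2P
79 = 3P
P* = 79/3 = 79/3

79/3


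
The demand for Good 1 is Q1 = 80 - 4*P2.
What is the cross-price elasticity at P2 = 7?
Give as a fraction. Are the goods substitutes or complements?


dQ1/dP2 = -4
At P2 = 7: Q1 = 80 - 4*7 = 52
Exy = (dQ1/dP2)(P2/Q1) = -4 * 7 / 52 = -7/13
Since Exy < 0, the goods are complements.

-7/13 (complements)


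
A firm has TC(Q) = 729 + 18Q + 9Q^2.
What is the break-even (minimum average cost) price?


AC(Q) = 729/Q + 18 + 9Q
To minimize: dAC/dQ = -729/Q^2 + 9 = 0
Q^2 = 729/9 = 81
Q* = 9
Min AC = 729/9 + 18 + 9*9
Min AC = 81 + 18 + 81 = 180

180


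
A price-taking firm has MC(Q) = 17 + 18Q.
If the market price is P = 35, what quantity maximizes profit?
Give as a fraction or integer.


In perfect competition, profit is maximized where P = MC.
35 = 17 + 18Q
18 = 18Q
Q* = 18/18 = 1

1


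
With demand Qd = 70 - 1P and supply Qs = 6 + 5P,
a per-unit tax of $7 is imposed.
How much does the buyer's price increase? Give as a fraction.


With a per-unit tax, the buyer's price increase depends on relative slopes.
Supply slope: d = 5, Demand slope: b = 1
Buyer's price increase = d * tax / (b + d)
= 5 * 7 / (1 + 5)
= 35 / 6 = 35/6

35/6


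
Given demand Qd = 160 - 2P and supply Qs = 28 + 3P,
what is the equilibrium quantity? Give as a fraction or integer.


First find equilibrium price:
160 - 2P = 28 + 3P
P* = 132/5 = 132/5
Then substitute into demand:
Q* = 160 - 2 * 132/5 = 536/5

536/5


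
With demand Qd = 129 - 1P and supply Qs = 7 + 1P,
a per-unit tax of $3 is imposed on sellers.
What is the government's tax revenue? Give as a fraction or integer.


With tax on sellers, new supply: Qs' = 7 + 1(P - 3)
= 4 + 1P
New equilibrium quantity:
Q_new = 133/2
Tax revenue = tax * Q_new = 3 * 133/2 = 399/2

399/2


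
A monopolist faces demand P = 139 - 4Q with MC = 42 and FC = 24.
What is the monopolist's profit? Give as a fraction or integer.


MR = MC: 139 - 8Q = 42
Q* = 97/8
P* = 139 - 4*97/8 = 181/2
Profit = (P* - MC)*Q* - FC
= (181/2 - 42)*97/8 - 24
= 97/2*97/8 - 24
= 9409/16 - 24 = 9025/16

9025/16


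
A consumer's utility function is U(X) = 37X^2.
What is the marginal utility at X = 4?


MU = dU/dX = 37*2*X^(2-1)
MU = 74*X^1
At X = 4:
MU = 74 * 4^1
MU = 74 * 4 = 296

296


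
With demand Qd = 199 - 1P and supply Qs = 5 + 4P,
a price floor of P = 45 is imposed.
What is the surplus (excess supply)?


At P = 45:
Qd = 199 - 1*45 = 154
Qs = 5 + 4*45 = 185
Surplus = Qs - Qd = 185 - 154 = 31

31


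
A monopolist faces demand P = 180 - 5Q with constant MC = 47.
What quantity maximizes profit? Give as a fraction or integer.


TR = P*Q = (180 - 5Q)Q = 180Q - 5Q^2
MR = dTR/dQ = 180 - 10Q
Set MR = MC:
180 - 10Q = 47
133 = 10Q
Q* = 133/10 = 133/10

133/10


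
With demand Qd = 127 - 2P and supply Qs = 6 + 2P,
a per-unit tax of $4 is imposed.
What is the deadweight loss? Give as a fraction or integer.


Pre-tax equilibrium quantity: Q* = 133/2
Post-tax equilibrium quantity: Q_tax = 125/2
Reduction in quantity: Q* - Q_tax = 4
DWL = (1/2) * tax * (Q* - Q_tax)
DWL = (1/2) * 4 * 4 = 8

8


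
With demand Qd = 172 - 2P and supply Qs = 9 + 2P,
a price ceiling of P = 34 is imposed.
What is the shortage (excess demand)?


At P = 34:
Qd = 172 - 2*34 = 104
Qs = 9 + 2*34 = 77
Shortage = Qd - Qs = 104 - 77 = 27

27


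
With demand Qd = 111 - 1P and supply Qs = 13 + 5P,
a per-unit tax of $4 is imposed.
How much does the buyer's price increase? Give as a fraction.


With a per-unit tax, the buyer's price increase depends on relative slopes.
Supply slope: d = 5, Demand slope: b = 1
Buyer's price increase = d * tax / (b + d)
= 5 * 4 / (1 + 5)
= 20 / 6 = 10/3

10/3


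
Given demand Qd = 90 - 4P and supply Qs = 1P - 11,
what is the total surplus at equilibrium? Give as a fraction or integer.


Find equilibrium: 90 - 4P = 1P - 11
90 + 11 = 5P
P* = 101/5 = 101/5
Q* = 1*101/5 - 11 = 46/5
Inverse demand: P = 45/2 - Q/4, so P_max = 45/2
Inverse supply: P = 11 + Q/1, so P_min = 11
CS = (1/2) * 46/5 * (45/2 - 101/5) = 529/50
PS = (1/2) * 46/5 * (101/5 - 11) = 1058/25
TS = CS + PS = 529/50 + 1058/25 = 529/10

529/10


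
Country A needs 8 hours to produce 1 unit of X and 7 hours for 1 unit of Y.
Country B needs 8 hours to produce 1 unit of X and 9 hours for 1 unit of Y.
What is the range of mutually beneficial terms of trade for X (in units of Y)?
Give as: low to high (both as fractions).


Opportunity cost of X for Country A = hours_X / hours_Y = 8/7 = 8/7 units of Y
Opportunity cost of X for Country B = hours_X / hours_Y = 8/9 = 8/9 units of Y
Terms of trade must be between the two opportunity costs.
Range: 8/9 to 8/7

8/9 to 8/7


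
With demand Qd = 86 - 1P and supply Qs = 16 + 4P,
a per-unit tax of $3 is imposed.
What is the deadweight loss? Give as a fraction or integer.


Pre-tax equilibrium quantity: Q* = 72
Post-tax equilibrium quantity: Q_tax = 348/5
Reduction in quantity: Q* - Q_tax = 12/5
DWL = (1/2) * tax * (Q* - Q_tax)
DWL = (1/2) * 3 * 12/5 = 18/5

18/5


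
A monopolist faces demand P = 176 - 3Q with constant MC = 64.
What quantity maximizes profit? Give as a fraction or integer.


TR = P*Q = (176 - 3Q)Q = 176Q - 3Q^2
MR = dTR/dQ = 176 - 6Q
Set MR = MC:
176 - 6Q = 64
112 = 6Q
Q* = 112/6 = 56/3

56/3


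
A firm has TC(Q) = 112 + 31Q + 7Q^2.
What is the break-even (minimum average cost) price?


AC(Q) = 112/Q + 31 + 7Q
To minimize: dAC/dQ = -112/Q^2 + 7 = 0
Q^2 = 112/7 = 16
Q* = 4
Min AC = 112/4 + 31 + 7*4
Min AC = 28 + 31 + 28 = 87

87


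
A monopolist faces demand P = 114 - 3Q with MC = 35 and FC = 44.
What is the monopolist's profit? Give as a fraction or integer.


MR = MC: 114 - 6Q = 35
Q* = 79/6
P* = 114 - 3*79/6 = 149/2
Profit = (P* - MC)*Q* - FC
= (149/2 - 35)*79/6 - 44
= 79/2*79/6 - 44
= 6241/12 - 44 = 5713/12

5713/12


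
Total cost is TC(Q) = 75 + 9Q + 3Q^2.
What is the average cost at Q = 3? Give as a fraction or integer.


TC(3) = 75 + 9*3 + 3*3^2
TC(3) = 75 + 27 + 27 = 129
AC = TC/Q = 129/3 = 43

43


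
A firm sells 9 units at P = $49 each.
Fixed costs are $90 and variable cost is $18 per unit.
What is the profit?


Total Revenue = P * Q = 49 * 9 = $441
Total Cost = FC + VC*Q = 90 + 18*9 = $252
Profit = TR - TC = 441 - 252 = $189

$189


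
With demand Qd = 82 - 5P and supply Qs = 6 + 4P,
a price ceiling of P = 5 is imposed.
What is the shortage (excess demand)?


At P = 5:
Qd = 82 - 5*5 = 57
Qs = 6 + 4*5 = 26
Shortage = Qd - Qs = 57 - 26 = 31

31


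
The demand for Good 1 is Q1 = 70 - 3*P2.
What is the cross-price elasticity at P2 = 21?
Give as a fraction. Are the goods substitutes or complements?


dQ1/dP2 = -3
At P2 = 21: Q1 = 70 - 3*21 = 7
Exy = (dQ1/dP2)(P2/Q1) = -3 * 21 / 7 = -9
Since Exy < 0, the goods are complements.

-9 (complements)


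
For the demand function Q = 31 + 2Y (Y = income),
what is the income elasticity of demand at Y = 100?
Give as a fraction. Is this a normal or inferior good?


dQ/dY = 2
At Y = 100: Q = 31 + 2*100 = 231
Ey = (dQ/dY)(Y/Q) = 2 * 100 / 231 = 200/231
Since Ey > 0, this is a normal good.

200/231 (normal good)


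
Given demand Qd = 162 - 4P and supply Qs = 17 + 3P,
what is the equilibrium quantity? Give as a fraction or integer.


First find equilibrium price:
162 - 4P = 17 + 3P
P* = 145/7 = 145/7
Then substitute into demand:
Q* = 162 - 4 * 145/7 = 554/7

554/7


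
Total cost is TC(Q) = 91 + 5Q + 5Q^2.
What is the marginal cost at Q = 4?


MC = dTC/dQ = 5 + 2*5*Q
At Q = 4:
MC = 5 + 10*4
MC = 5 + 40 = 45

45


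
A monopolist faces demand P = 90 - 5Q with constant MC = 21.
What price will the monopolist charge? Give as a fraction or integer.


MR = 90 - 10Q
Set MR = MC: 90 - 10Q = 21
Q* = 69/10
Substitute into demand:
P* = 90 - 5*69/10 = 111/2

111/2


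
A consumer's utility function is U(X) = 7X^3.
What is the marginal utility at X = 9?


MU = dU/dX = 7*3*X^(3-1)
MU = 21*X^2
At X = 9:
MU = 21 * 9^2
MU = 21 * 81 = 1701

1701


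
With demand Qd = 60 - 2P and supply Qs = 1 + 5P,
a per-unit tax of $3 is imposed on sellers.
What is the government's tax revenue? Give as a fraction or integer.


With tax on sellers, new supply: Qs' = 1 + 5(P - 3)
= 5P - 14
New equilibrium quantity:
Q_new = 272/7
Tax revenue = tax * Q_new = 3 * 272/7 = 816/7

816/7


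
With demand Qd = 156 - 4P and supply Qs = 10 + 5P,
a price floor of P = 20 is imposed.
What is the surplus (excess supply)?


At P = 20:
Qd = 156 - 4*20 = 76
Qs = 10 + 5*20 = 110
Surplus = Qs - Qd = 110 - 76 = 34

34


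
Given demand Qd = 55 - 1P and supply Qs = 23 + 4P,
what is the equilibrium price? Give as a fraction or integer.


At equilibrium, Qd = Qs.
55 - 1P = 23 + 4P
55 - 23 = 1P + 4P
32 = 5P
P* = 32/5 = 32/5

32/5


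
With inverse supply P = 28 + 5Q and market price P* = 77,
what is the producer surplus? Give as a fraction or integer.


Minimum supply price (at Q=0): P_min = 28
Quantity supplied at P* = 77:
Q* = (77 - 28)/5 = 49/5
PS = (1/2) * Q* * (P* - P_min)
PS = (1/2) * 49/5 * (77 - 28)
PS = (1/2) * 49/5 * 49 = 2401/10

2401/10


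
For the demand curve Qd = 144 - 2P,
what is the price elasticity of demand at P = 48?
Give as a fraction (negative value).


dQ/dP = -2
At P = 48: Q = 144 - 2*48 = 48
E = (dQ/dP)(P/Q) = (-2)(48/48) = -2

-2


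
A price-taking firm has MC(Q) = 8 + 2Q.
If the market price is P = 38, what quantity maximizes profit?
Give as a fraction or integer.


In perfect competition, profit is maximized where P = MC.
38 = 8 + 2Q
30 = 2Q
Q* = 30/2 = 15

15


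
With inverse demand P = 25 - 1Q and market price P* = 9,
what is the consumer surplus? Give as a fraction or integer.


Maximum willingness to pay (at Q=0): P_max = 25
Quantity demanded at P* = 9:
Q* = (25 - 9)/1 = 16
CS = (1/2) * Q* * (P_max - P*)
CS = (1/2) * 16 * (25 - 9)
CS = (1/2) * 16 * 16 = 128

128


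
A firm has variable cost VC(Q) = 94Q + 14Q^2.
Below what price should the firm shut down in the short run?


AVC(Q) = VC(Q)/Q = 94 + 14Q
AVC is increasing in Q, so minimum AVC is at Q -> 0+.
Min AVC = 94
The firm should shut down if P < 94.

94


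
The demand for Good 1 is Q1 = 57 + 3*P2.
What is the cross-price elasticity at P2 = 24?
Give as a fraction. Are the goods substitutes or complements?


dQ1/dP2 = 3
At P2 = 24: Q1 = 57 + 3*24 = 129
Exy = (dQ1/dP2)(P2/Q1) = 3 * 24 / 129 = 24/43
Since Exy > 0, the goods are substitutes.

24/43 (substitutes)


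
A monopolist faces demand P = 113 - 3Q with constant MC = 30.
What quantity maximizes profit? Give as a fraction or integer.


TR = P*Q = (113 - 3Q)Q = 113Q - 3Q^2
MR = dTR/dQ = 113 - 6Q
Set MR = MC:
113 - 6Q = 30
83 = 6Q
Q* = 83/6 = 83/6

83/6


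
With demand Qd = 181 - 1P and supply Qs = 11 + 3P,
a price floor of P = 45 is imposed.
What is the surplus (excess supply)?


At P = 45:
Qd = 181 - 1*45 = 136
Qs = 11 + 3*45 = 146
Surplus = Qs - Qd = 146 - 136 = 10

10


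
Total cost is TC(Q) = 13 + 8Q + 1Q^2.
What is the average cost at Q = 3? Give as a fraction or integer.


TC(3) = 13 + 8*3 + 1*3^2
TC(3) = 13 + 24 + 9 = 46
AC = TC/Q = 46/3 = 46/3

46/3


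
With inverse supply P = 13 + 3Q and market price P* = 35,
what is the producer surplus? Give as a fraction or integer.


Minimum supply price (at Q=0): P_min = 13
Quantity supplied at P* = 35:
Q* = (35 - 13)/3 = 22/3
PS = (1/2) * Q* * (P* - P_min)
PS = (1/2) * 22/3 * (35 - 13)
PS = (1/2) * 22/3 * 22 = 242/3

242/3


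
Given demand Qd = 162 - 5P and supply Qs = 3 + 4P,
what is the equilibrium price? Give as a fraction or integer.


At equilibrium, Qd = Qs.
162 - 5P = 3 + 4P
162 - 3 = 5P + 4P
159 = 9P
P* = 159/9 = 53/3

53/3


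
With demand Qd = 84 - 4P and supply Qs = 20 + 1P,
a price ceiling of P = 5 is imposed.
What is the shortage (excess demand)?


At P = 5:
Qd = 84 - 4*5 = 64
Qs = 20 + 1*5 = 25
Shortage = Qd - Qs = 64 - 25 = 39

39


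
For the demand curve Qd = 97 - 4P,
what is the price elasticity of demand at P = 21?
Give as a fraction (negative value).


dQ/dP = -4
At P = 21: Q = 97 - 4*21 = 13
E = (dQ/dP)(P/Q) = (-4)(21/13) = -84/13

-84/13


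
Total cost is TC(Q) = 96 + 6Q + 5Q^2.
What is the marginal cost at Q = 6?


MC = dTC/dQ = 6 + 2*5*Q
At Q = 6:
MC = 6 + 10*6
MC = 6 + 60 = 66

66


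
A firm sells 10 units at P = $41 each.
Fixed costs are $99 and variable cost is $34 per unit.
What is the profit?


Total Revenue = P * Q = 41 * 10 = $410
Total Cost = FC + VC*Q = 99 + 34*10 = $439
Profit = TR - TC = 410 - 439 = $-29

$-29


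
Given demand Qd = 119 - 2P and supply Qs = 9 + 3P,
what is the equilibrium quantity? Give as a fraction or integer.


First find equilibrium price:
119 - 2P = 9 + 3P
P* = 110/5 = 22
Then substitute into demand:
Q* = 119 - 2 * 22 = 75

75


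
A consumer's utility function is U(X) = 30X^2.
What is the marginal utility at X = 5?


MU = dU/dX = 30*2*X^(2-1)
MU = 60*X^1
At X = 5:
MU = 60 * 5^1
MU = 60 * 5 = 300

300


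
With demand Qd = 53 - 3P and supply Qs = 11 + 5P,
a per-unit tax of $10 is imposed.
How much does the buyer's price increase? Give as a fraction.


With a per-unit tax, the buyer's price increase depends on relative slopes.
Supply slope: d = 5, Demand slope: b = 3
Buyer's price increase = d * tax / (b + d)
= 5 * 10 / (3 + 5)
= 50 / 8 = 25/4

25/4


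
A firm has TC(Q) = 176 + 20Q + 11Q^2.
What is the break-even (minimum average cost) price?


AC(Q) = 176/Q + 20 + 11Q
To minimize: dAC/dQ = -176/Q^2 + 11 = 0
Q^2 = 176/11 = 16
Q* = 4
Min AC = 176/4 + 20 + 11*4
Min AC = 44 + 20 + 44 = 108

108


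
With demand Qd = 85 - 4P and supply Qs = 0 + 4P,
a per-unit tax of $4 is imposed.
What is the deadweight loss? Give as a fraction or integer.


Pre-tax equilibrium quantity: Q* = 85/2
Post-tax equilibrium quantity: Q_tax = 69/2
Reduction in quantity: Q* - Q_tax = 8
DWL = (1/2) * tax * (Q* - Q_tax)
DWL = (1/2) * 4 * 8 = 16

16


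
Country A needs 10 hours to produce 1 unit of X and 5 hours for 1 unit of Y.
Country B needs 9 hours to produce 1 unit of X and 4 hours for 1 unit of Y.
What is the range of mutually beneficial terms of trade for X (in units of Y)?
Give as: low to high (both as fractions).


Opportunity cost of X for Country A = hours_X / hours_Y = 10/5 = 2 units of Y
Opportunity cost of X for Country B = hours_X / hours_Y = 9/4 = 9/4 units of Y
Terms of trade must be between the two opportunity costs.
Range: 2 to 9/4

2 to 9/4


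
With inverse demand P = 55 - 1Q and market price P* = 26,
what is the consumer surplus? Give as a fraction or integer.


Maximum willingness to pay (at Q=0): P_max = 55
Quantity demanded at P* = 26:
Q* = (55 - 26)/1 = 29
CS = (1/2) * Q* * (P_max - P*)
CS = (1/2) * 29 * (55 - 26)
CS = (1/2) * 29 * 29 = 841/2

841/2


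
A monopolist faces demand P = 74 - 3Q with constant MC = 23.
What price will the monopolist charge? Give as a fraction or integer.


MR = 74 - 6Q
Set MR = MC: 74 - 6Q = 23
Q* = 17/2
Substitute into demand:
P* = 74 - 3*17/2 = 97/2

97/2


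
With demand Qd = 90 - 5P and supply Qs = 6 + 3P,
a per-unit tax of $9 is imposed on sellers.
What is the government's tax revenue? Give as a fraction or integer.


With tax on sellers, new supply: Qs' = 6 + 3(P - 9)
= 3P - 21
New equilibrium quantity:
Q_new = 165/8
Tax revenue = tax * Q_new = 9 * 165/8 = 1485/8

1485/8


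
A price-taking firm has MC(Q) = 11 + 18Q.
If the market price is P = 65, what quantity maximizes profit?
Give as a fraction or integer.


In perfect competition, profit is maximized where P = MC.
65 = 11 + 18Q
54 = 18Q
Q* = 54/18 = 3

3


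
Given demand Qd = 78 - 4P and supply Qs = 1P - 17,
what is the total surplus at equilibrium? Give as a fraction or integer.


Find equilibrium: 78 - 4P = 1P - 17
78 + 17 = 5P
P* = 95/5 = 19
Q* = 1*19 - 17 = 2
Inverse demand: P = 39/2 - Q/4, so P_max = 39/2
Inverse supply: P = 17 + Q/1, so P_min = 17
CS = (1/2) * 2 * (39/2 - 19) = 1/2
PS = (1/2) * 2 * (19 - 17) = 2
TS = CS + PS = 1/2 + 2 = 5/2

5/2


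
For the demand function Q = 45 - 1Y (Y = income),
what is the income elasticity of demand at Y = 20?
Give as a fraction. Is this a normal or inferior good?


dQ/dY = -1
At Y = 20: Q = 45 - 1*20 = 25
Ey = (dQ/dY)(Y/Q) = -1 * 20 / 25 = -4/5
Since Ey < 0, this is a inferior good.

-4/5 (inferior good)


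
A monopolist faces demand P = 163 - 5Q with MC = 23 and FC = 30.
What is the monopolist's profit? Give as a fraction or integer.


MR = MC: 163 - 10Q = 23
Q* = 14
P* = 163 - 5*14 = 93
Profit = (P* - MC)*Q* - FC
= (93 - 23)*14 - 30
= 70*14 - 30
= 980 - 30 = 950

950


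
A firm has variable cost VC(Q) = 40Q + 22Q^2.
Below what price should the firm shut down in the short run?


AVC(Q) = VC(Q)/Q = 40 + 22Q
AVC is increasing in Q, so minimum AVC is at Q -> 0+.
Min AVC = 40
The firm should shut down if P < 40.

40


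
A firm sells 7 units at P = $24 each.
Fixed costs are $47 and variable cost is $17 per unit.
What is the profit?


Total Revenue = P * Q = 24 * 7 = $168
Total Cost = FC + VC*Q = 47 + 17*7 = $166
Profit = TR - TC = 168 - 166 = $2

$2


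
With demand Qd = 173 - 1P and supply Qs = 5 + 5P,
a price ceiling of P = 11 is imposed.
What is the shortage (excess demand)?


At P = 11:
Qd = 173 - 1*11 = 162
Qs = 5 + 5*11 = 60
Shortage = Qd - Qs = 162 - 60 = 102

102


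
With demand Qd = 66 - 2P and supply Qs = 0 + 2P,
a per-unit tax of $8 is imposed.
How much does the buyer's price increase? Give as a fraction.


With a per-unit tax, the buyer's price increase depends on relative slopes.
Supply slope: d = 2, Demand slope: b = 2
Buyer's price increase = d * tax / (b + d)
= 2 * 8 / (2 + 2)
= 16 / 4 = 4

4


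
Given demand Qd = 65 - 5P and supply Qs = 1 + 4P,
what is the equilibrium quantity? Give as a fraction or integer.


First find equilibrium price:
65 - 5P = 1 + 4P
P* = 64/9 = 64/9
Then substitute into demand:
Q* = 65 - 5 * 64/9 = 265/9

265/9


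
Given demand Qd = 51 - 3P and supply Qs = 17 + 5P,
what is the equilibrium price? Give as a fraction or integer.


At equilibrium, Qd = Qs.
51 - 3P = 17 + 5P
51 - 17 = 3P + 5P
34 = 8P
P* = 34/8 = 17/4

17/4


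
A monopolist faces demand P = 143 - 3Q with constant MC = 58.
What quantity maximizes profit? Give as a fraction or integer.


TR = P*Q = (143 - 3Q)Q = 143Q - 3Q^2
MR = dTR/dQ = 143 - 6Q
Set MR = MC:
143 - 6Q = 58
85 = 6Q
Q* = 85/6 = 85/6

85/6


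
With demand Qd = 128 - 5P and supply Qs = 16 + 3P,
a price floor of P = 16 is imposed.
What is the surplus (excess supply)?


At P = 16:
Qd = 128 - 5*16 = 48
Qs = 16 + 3*16 = 64
Surplus = Qs - Qd = 64 - 48 = 16

16


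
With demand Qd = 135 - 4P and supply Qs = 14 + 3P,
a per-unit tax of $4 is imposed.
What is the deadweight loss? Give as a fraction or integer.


Pre-tax equilibrium quantity: Q* = 461/7
Post-tax equilibrium quantity: Q_tax = 59
Reduction in quantity: Q* - Q_tax = 48/7
DWL = (1/2) * tax * (Q* - Q_tax)
DWL = (1/2) * 4 * 48/7 = 96/7

96/7


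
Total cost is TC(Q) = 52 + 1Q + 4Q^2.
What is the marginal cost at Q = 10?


MC = dTC/dQ = 1 + 2*4*Q
At Q = 10:
MC = 1 + 8*10
MC = 1 + 80 = 81

81


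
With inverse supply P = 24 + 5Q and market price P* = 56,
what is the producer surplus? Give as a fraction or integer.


Minimum supply price (at Q=0): P_min = 24
Quantity supplied at P* = 56:
Q* = (56 - 24)/5 = 32/5
PS = (1/2) * Q* * (P* - P_min)
PS = (1/2) * 32/5 * (56 - 24)
PS = (1/2) * 32/5 * 32 = 512/5

512/5


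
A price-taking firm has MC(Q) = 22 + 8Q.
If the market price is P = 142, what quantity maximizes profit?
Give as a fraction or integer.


In perfect competition, profit is maximized where P = MC.
142 = 22 + 8Q
120 = 8Q
Q* = 120/8 = 15

15


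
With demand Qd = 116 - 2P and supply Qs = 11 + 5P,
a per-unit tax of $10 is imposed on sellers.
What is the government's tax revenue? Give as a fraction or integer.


With tax on sellers, new supply: Qs' = 11 + 5(P - 10)
= 5P - 39
New equilibrium quantity:
Q_new = 502/7
Tax revenue = tax * Q_new = 10 * 502/7 = 5020/7

5020/7


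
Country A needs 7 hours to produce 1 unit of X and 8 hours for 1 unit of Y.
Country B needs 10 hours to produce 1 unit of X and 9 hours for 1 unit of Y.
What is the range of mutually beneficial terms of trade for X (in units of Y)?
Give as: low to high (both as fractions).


Opportunity cost of X for Country A = hours_X / hours_Y = 7/8 = 7/8 units of Y
Opportunity cost of X for Country B = hours_X / hours_Y = 10/9 = 10/9 units of Y
Terms of trade must be between the two opportunity costs.
Range: 7/8 to 10/9

7/8 to 10/9


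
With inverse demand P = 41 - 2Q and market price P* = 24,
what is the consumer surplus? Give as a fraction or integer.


Maximum willingness to pay (at Q=0): P_max = 41
Quantity demanded at P* = 24:
Q* = (41 - 24)/2 = 17/2
CS = (1/2) * Q* * (P_max - P*)
CS = (1/2) * 17/2 * (41 - 24)
CS = (1/2) * 17/2 * 17 = 289/4

289/4


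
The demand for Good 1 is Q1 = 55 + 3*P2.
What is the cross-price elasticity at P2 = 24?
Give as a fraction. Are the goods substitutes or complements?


dQ1/dP2 = 3
At P2 = 24: Q1 = 55 + 3*24 = 127
Exy = (dQ1/dP2)(P2/Q1) = 3 * 24 / 127 = 72/127
Since Exy > 0, the goods are substitutes.

72/127 (substitutes)


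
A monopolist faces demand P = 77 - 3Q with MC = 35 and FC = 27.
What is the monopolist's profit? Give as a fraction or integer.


MR = MC: 77 - 6Q = 35
Q* = 7
P* = 77 - 3*7 = 56
Profit = (P* - MC)*Q* - FC
= (56 - 35)*7 - 27
= 21*7 - 27
= 147 - 27 = 120

120


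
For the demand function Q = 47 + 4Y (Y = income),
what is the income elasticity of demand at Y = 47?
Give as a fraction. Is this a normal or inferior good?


dQ/dY = 4
At Y = 47: Q = 47 + 4*47 = 235
Ey = (dQ/dY)(Y/Q) = 4 * 47 / 235 = 4/5
Since Ey > 0, this is a normal good.

4/5 (normal good)


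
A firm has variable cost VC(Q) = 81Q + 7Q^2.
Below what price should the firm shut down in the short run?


AVC(Q) = VC(Q)/Q = 81 + 7Q
AVC is increasing in Q, so minimum AVC is at Q -> 0+.
Min AVC = 81
The firm should shut down if P < 81.

81


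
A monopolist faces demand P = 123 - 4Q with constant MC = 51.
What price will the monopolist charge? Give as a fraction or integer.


MR = 123 - 8Q
Set MR = MC: 123 - 8Q = 51
Q* = 9
Substitute into demand:
P* = 123 - 4*9 = 87

87


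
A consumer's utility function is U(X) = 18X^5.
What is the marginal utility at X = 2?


MU = dU/dX = 18*5*X^(5-1)
MU = 90*X^4
At X = 2:
MU = 90 * 2^4
MU = 90 * 16 = 1440

1440


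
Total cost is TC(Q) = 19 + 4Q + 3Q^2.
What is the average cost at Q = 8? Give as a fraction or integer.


TC(8) = 19 + 4*8 + 3*8^2
TC(8) = 19 + 32 + 192 = 243
AC = TC/Q = 243/8 = 243/8

243/8


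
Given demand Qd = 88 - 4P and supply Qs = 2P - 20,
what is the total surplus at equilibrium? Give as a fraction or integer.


Find equilibrium: 88 - 4P = 2P - 20
88 + 20 = 6P
P* = 108/6 = 18
Q* = 2*18 - 20 = 16
Inverse demand: P = 22 - Q/4, so P_max = 22
Inverse supply: P = 10 + Q/2, so P_min = 10
CS = (1/2) * 16 * (22 - 18) = 32
PS = (1/2) * 16 * (18 - 10) = 64
TS = CS + PS = 32 + 64 = 96

96


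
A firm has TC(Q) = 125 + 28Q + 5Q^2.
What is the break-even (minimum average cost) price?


AC(Q) = 125/Q + 28 + 5Q
To minimize: dAC/dQ = -125/Q^2 + 5 = 0
Q^2 = 125/5 = 25
Q* = 5
Min AC = 125/5 + 28 + 5*5
Min AC = 25 + 28 + 25 = 78

78


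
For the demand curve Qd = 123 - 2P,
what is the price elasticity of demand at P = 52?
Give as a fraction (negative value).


dQ/dP = -2
At P = 52: Q = 123 - 2*52 = 19
E = (dQ/dP)(P/Q) = (-2)(52/19) = -104/19

-104/19


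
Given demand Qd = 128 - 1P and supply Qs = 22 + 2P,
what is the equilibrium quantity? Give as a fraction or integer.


First find equilibrium price:
128 - 1P = 22 + 2P
P* = 106/3 = 106/3
Then substitute into demand:
Q* = 128 - 1 * 106/3 = 278/3

278/3


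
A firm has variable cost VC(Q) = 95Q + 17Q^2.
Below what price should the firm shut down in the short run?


AVC(Q) = VC(Q)/Q = 95 + 17Q
AVC is increasing in Q, so minimum AVC is at Q -> 0+.
Min AVC = 95
The firm should shut down if P < 95.

95


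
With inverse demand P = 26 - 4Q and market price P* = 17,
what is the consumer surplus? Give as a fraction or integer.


Maximum willingness to pay (at Q=0): P_max = 26
Quantity demanded at P* = 17:
Q* = (26 - 17)/4 = 9/4
CS = (1/2) * Q* * (P_max - P*)
CS = (1/2) * 9/4 * (26 - 17)
CS = (1/2) * 9/4 * 9 = 81/8

81/8


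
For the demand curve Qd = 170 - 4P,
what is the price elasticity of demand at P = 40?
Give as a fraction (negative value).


dQ/dP = -4
At P = 40: Q = 170 - 4*40 = 10
E = (dQ/dP)(P/Q) = (-4)(40/10) = -16

-16


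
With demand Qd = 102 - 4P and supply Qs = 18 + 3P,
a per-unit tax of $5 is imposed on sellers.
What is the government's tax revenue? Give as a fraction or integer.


With tax on sellers, new supply: Qs' = 18 + 3(P - 5)
= 3 + 3P
New equilibrium quantity:
Q_new = 318/7
Tax revenue = tax * Q_new = 5 * 318/7 = 1590/7

1590/7


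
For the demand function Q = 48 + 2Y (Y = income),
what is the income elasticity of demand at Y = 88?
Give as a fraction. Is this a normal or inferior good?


dQ/dY = 2
At Y = 88: Q = 48 + 2*88 = 224
Ey = (dQ/dY)(Y/Q) = 2 * 88 / 224 = 11/14
Since Ey > 0, this is a normal good.

11/14 (normal good)


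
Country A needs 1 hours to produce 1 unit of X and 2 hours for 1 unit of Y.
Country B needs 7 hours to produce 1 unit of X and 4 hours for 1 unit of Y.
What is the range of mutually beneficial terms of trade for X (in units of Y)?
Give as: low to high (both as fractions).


Opportunity cost of X for Country A = hours_X / hours_Y = 1/2 = 1/2 units of Y
Opportunity cost of X for Country B = hours_X / hours_Y = 7/4 = 7/4 units of Y
Terms of trade must be between the two opportunity costs.
Range: 1/2 to 7/4

1/2 to 7/4


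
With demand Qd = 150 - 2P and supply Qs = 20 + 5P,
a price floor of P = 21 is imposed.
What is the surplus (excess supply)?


At P = 21:
Qd = 150 - 2*21 = 108
Qs = 20 + 5*21 = 125
Surplus = Qs - Qd = 125 - 108 = 17

17


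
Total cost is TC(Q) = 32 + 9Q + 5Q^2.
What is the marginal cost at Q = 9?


MC = dTC/dQ = 9 + 2*5*Q
At Q = 9:
MC = 9 + 10*9
MC = 9 + 90 = 99

99


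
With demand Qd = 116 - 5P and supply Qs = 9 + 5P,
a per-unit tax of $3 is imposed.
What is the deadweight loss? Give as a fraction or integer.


Pre-tax equilibrium quantity: Q* = 125/2
Post-tax equilibrium quantity: Q_tax = 55
Reduction in quantity: Q* - Q_tax = 15/2
DWL = (1/2) * tax * (Q* - Q_tax)
DWL = (1/2) * 3 * 15/2 = 45/4

45/4


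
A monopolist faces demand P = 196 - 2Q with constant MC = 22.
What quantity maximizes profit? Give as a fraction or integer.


TR = P*Q = (196 - 2Q)Q = 196Q - 2Q^2
MR = dTR/dQ = 196 - 4Q
Set MR = MC:
196 - 4Q = 22
174 = 4Q
Q* = 174/4 = 87/2

87/2


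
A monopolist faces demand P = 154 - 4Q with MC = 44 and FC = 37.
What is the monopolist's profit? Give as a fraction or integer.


MR = MC: 154 - 8Q = 44
Q* = 55/4
P* = 154 - 4*55/4 = 99
Profit = (P* - MC)*Q* - FC
= (99 - 44)*55/4 - 37
= 55*55/4 - 37
= 3025/4 - 37 = 2877/4

2877/4


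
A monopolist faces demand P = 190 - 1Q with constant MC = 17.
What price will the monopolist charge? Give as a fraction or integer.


MR = 190 - 2Q
Set MR = MC: 190 - 2Q = 17
Q* = 173/2
Substitute into demand:
P* = 190 - 1*173/2 = 207/2

207/2


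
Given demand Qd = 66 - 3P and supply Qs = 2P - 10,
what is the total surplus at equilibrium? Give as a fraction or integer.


Find equilibrium: 66 - 3P = 2P - 10
66 + 10 = 5P
P* = 76/5 = 76/5
Q* = 2*76/5 - 10 = 102/5
Inverse demand: P = 22 - Q/3, so P_max = 22
Inverse supply: P = 5 + Q/2, so P_min = 5
CS = (1/2) * 102/5 * (22 - 76/5) = 1734/25
PS = (1/2) * 102/5 * (76/5 - 5) = 2601/25
TS = CS + PS = 1734/25 + 2601/25 = 867/5

867/5


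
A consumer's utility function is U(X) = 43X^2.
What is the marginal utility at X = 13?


MU = dU/dX = 43*2*X^(2-1)
MU = 86*X^1
At X = 13:
MU = 86 * 13^1
MU = 86 * 13 = 1118

1118


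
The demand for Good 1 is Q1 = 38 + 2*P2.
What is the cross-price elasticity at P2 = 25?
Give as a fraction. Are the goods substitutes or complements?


dQ1/dP2 = 2
At P2 = 25: Q1 = 38 + 2*25 = 88
Exy = (dQ1/dP2)(P2/Q1) = 2 * 25 / 88 = 25/44
Since Exy > 0, the goods are substitutes.

25/44 (substitutes)


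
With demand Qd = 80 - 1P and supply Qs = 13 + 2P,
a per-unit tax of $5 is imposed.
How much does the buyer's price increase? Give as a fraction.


With a per-unit tax, the buyer's price increase depends on relative slopes.
Supply slope: d = 2, Demand slope: b = 1
Buyer's price increase = d * tax / (b + d)
= 2 * 5 / (1 + 2)
= 10 / 3 = 10/3

10/3


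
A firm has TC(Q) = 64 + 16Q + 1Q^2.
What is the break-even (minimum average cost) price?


AC(Q) = 64/Q + 16 + 1Q
To minimize: dAC/dQ = -64/Q^2 + 1 = 0
Q^2 = 64/1 = 64
Q* = 8
Min AC = 64/8 + 16 + 1*8
Min AC = 8 + 16 + 8 = 32

32


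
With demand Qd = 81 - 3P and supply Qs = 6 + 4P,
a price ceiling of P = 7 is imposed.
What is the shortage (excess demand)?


At P = 7:
Qd = 81 - 3*7 = 60
Qs = 6 + 4*7 = 34
Shortage = Qd - Qs = 60 - 34 = 26

26


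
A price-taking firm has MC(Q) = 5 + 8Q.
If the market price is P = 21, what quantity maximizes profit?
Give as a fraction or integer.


In perfect competition, profit is maximized where P = MC.
21 = 5 + 8Q
16 = 8Q
Q* = 16/8 = 2

2


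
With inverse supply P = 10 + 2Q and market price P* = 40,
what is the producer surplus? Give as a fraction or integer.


Minimum supply price (at Q=0): P_min = 10
Quantity supplied at P* = 40:
Q* = (40 - 10)/2 = 15
PS = (1/2) * Q* * (P* - P_min)
PS = (1/2) * 15 * (40 - 10)
PS = (1/2) * 15 * 30 = 225

225


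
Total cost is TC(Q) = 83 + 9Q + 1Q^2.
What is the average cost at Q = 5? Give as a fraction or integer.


TC(5) = 83 + 9*5 + 1*5^2
TC(5) = 83 + 45 + 25 = 153
AC = TC/Q = 153/5 = 153/5

153/5


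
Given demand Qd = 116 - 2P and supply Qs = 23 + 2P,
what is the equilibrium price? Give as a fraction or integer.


At equilibrium, Qd = Qs.
116 - 2P = 23 + 2P
116 - 23 = 2P + 2P
93 = 4P
P* = 93/4 = 93/4

93/4


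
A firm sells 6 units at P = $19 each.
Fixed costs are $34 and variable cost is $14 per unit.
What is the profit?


Total Revenue = P * Q = 19 * 6 = $114
Total Cost = FC + VC*Q = 34 + 14*6 = $118
Profit = TR - TC = 114 - 118 = $-4

$-4


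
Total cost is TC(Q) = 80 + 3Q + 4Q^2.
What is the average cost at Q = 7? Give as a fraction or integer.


TC(7) = 80 + 3*7 + 4*7^2
TC(7) = 80 + 21 + 196 = 297
AC = TC/Q = 297/7 = 297/7

297/7


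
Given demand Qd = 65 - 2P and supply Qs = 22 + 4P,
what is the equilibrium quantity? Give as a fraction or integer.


First find equilibrium price:
65 - 2P = 22 + 4P
P* = 43/6 = 43/6
Then substitute into demand:
Q* = 65 - 2 * 43/6 = 152/3

152/3


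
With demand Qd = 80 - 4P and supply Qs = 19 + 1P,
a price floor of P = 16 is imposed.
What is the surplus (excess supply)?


At P = 16:
Qd = 80 - 4*16 = 16
Qs = 19 + 1*16 = 35
Surplus = Qs - Qd = 35 - 16 = 19

19


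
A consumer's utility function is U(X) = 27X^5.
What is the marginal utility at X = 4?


MU = dU/dX = 27*5*X^(5-1)
MU = 135*X^4
At X = 4:
MU = 135 * 4^4
MU = 135 * 256 = 34560

34560


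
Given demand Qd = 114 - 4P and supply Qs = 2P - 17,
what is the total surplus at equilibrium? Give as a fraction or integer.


Find equilibrium: 114 - 4P = 2P - 17
114 + 17 = 6P
P* = 131/6 = 131/6
Q* = 2*131/6 - 17 = 80/3
Inverse demand: P = 57/2 - Q/4, so P_max = 57/2
Inverse supply: P = 17/2 + Q/2, so P_min = 17/2
CS = (1/2) * 80/3 * (57/2 - 131/6) = 800/9
PS = (1/2) * 80/3 * (131/6 - 17/2) = 1600/9
TS = CS + PS = 800/9 + 1600/9 = 800/3

800/3


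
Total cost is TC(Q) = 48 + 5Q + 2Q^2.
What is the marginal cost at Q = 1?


MC = dTC/dQ = 5 + 2*2*Q
At Q = 1:
MC = 5 + 4*1
MC = 5 + 4 = 9

9


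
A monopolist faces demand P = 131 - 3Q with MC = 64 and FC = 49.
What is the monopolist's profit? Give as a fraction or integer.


MR = MC: 131 - 6Q = 64
Q* = 67/6
P* = 131 - 3*67/6 = 195/2
Profit = (P* - MC)*Q* - FC
= (195/2 - 64)*67/6 - 49
= 67/2*67/6 - 49
= 4489/12 - 49 = 3901/12

3901/12
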